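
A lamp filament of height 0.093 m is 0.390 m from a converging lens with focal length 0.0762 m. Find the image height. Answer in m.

1/d_i = 1/f − 1/d_o = 1/(0.07620) − 1/(0.390) = 10.56, so d_i = 0.09470 m.
m = −d_i/d_o = -0.2428.
|h_i| = |m|·h_o = 0.2428 × 0.093 = 0.0226 m. The image is real, inverted and reduced, on the far side of the lens.

0.0226 m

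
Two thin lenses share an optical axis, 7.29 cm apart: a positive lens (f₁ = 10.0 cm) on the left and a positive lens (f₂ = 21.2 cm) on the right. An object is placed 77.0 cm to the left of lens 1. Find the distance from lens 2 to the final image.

Lens 1: 1/d_i1 = 1/f₁ − 1/d_o1 = 1/(10.0) − 1/(77.0) = 0.08701, so d_i1 = 11.49 cm.
The intermediate image is 11.49 cm to the right of lens 1, which lies 4.200 cm to the right of lens 2 — a virtual object — so d_o2 = −4.200 cm.
Lens 2: 1/d_i2 = 1/f₂ − 1/d_o2 = 1/(21.2) − 1/(-4.200) = 0.2853, so d_i2 = 3.51 cm.
The final image is real, 3.51 cm to the right of lens 2 (overall magnification ≈ -0.12).

3.51 cm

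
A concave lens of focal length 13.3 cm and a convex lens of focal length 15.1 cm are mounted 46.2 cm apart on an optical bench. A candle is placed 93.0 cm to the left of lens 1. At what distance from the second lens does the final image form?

Lens 1 is diverging, so f₁ = −13.3 cm.
Lens 1: 1/d_i1 = 1/f₁ − 1/d_o1 = 1/(-13.3) − 1/(93.0) = -0.08594, so d_i1 = -11.64 cm.
The intermediate image is 11.64 cm to the left of lens 1 (virtual), which is 46.2 − (-11.64) = 57.84 cm to the left of lens 2, so d_o2 = +57.84 cm.
Lens 2: 1/d_i2 = 1/f₂ − 1/d_o2 = 1/(15.1) − 1/(57.84) = 0.04894, so d_i2 = 20.4 cm.
The final image is real, 20.4 cm to the right of lens 2 (overall magnification ≈ -0.044).

20.4 cm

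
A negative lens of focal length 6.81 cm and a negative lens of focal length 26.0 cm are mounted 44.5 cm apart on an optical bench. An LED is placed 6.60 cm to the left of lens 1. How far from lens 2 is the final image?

Lens 1 is diverging, so f₁ = −6.81 cm.
Lens 1: 1/d_i1 = 1/f₁ − 1/d_o1 = 1/(-6.81) − 1/(6.60) = -0.2984, so d_i1 = -3.352 cm.
The intermediate image is 3.352 cm to the left of lens 1 (virtual), which is 44.5 − (-3.352) = 47.85 cm to the left of lens 2, so d_o2 = +47.85 cm.
Lens 2 is diverging, so f₂ = −26.0 cm.
Lens 2: 1/d_i2 = 1/f₂ − 1/d_o2 = 1/(-26.0) − 1/(47.85) = -0.05936, so d_i2 = -16.8 cm.
The final image is virtual, 16.8 cm to the left of lens 2 (overall magnification ≈ 0.18).

16.8 cm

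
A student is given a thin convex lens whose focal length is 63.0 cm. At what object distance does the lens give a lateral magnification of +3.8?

46.4 cm

m = −d_i/d_o ⇒ d_i = −m·d_o.
1/f = 1/d_o + 1/d_i = 1/d_o − 1/(m·d_o) = (1 − 1/m)/d_o, so d_o = f(1 − 1/m) = (63.00)(1 − 1/(+3.8)) = 46.4 cm.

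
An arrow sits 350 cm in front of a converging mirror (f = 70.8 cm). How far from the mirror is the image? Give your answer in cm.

Mirror equation: 1/s_i = 1/f − 1/s_o = 1/(70.80) − 1/(350) = 0.01412 − 0.002857 = 0.01127, so s_i = 88.8 cm.
The image is real, inverted and reduced, in front of the mirror.

88.8 cm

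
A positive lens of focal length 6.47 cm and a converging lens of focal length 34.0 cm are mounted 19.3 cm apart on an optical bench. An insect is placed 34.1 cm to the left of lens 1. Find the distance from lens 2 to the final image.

Lens 1: 1/d_i1 = 1/f₁ − 1/d_o1 = 1/(6.47) − 1/(34.1) = 0.1252, so d_i1 = 7.985 cm.
The intermediate image is 7.985 cm to the right of lens 1, which is 19.3 − (7.985) = 11.32 cm to the left of lens 2, so d_o2 = +11.32 cm.
Lens 2: 1/d_i2 = 1/f₂ − 1/d_o2 = 1/(34.0) − 1/(11.32) = -0.05893, so d_i2 = -17.0 cm.
The final image is virtual, 17.0 cm to the left of lens 2 (overall magnification ≈ -0.35).

17.0 cm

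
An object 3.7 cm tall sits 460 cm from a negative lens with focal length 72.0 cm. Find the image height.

For a negative lens, f = -72.0 cm.
1/d_i = 1/f − 1/d_o = 1/(-72.00) − 1/(460) = -0.01606, so d_i = -62.26 cm.
m = −d_i/d_o = +0.1353.
|h_i| = |m|·h_o = 0.1353 × 3.7 = 0.501 cm. The image is virtual, upright and reduced, on the same side as the object.

0.501 cm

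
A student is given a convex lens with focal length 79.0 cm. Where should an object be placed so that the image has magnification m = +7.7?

68.7 cm

m = −d_i/d_o ⇒ d_i = −m·d_o.
1/f = 1/d_o + 1/d_i = 1/d_o − 1/(m·d_o) = (1 − 1/m)/d_o, so d_o = f(1 − 1/m) = (79.00)(1 − 1/(+7.7)) = 68.7 cm.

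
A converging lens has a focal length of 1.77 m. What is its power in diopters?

P = +0.565 D

P = 1/f = 1/(1.77 m) = +0.565 D.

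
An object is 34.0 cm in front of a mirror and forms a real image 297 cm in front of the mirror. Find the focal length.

f = 30.5 cm (concave)

Real image ⇒ d_i = +297 cm.
1/f = 1/d_o + 1/d_i = 1/(34.0) + 1/(297) = 0.03278, so f = 30.5 cm.
Since f is positive, the mirror is concave.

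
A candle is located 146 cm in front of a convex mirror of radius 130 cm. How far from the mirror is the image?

f = R/2 = 130/2 = 65.00 cm; for a convex mirror, f = -65.00 cm.
Mirror equation: 1/q = 1/f − 1/p = 1/(-65.00) − 1/(146) = -0.01538 − 0.006849 = -0.02223, so q = -45.0 cm.
The image is virtual, upright and reduced, behind the mirror.

45.0 cm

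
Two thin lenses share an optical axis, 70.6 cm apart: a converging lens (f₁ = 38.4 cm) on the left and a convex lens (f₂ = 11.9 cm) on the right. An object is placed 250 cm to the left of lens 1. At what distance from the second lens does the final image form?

Lens 1: 1/d_i1 = 1/f₁ − 1/d_o1 = 1/(38.4) − 1/(250) = 0.02204, so d_i1 = 45.37 cm.
The intermediate image is 45.37 cm to the right of lens 1, which is 70.6 − (45.37) = 25.23 cm to the left of lens 2, so d_o2 = +25.23 cm.
Lens 2: 1/d_i2 = 1/f₂ − 1/d_o2 = 1/(11.9) − 1/(25.23) = 0.04440, so d_i2 = 22.5 cm.
The final image is real, 22.5 cm to the right of lens 2 (overall magnification ≈ 0.16).

22.5 cm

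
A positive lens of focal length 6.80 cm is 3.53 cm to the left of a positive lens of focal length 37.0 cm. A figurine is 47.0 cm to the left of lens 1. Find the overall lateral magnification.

m = -0.151

Lens 1: 1/d_i1 = 1/(6.80) − 1/(47.0) = 0.1258, so d_i1 = 7.950 cm; m₁ = −d_i1/d_o1 = -0.1691.
d_o2 = 3.53 − (7.950) = -4.420 cm (virtual object).
Lens 2: 1/d_i2 = 1/(37.0) − 1/(-4.420) = 0.2533, so d_i2 = 3.948 cm; m₂ = −d_i2/d_o2 = +0.8933.
m = m₁·m₂ = (-0.1691)(+0.8933) = -0.151.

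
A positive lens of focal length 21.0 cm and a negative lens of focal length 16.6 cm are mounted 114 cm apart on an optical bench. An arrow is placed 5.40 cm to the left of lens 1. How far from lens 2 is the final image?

14.6 cm

Lens 1: 1/d_i1 = 1/f₁ − 1/d_o1 = 1/(21.0) − 1/(5.40) = -0.1376, so d_i1 = -7.269 cm.
The intermediate image is 7.269 cm to the left of lens 1 (virtual), which is 114 − (-7.269) = 121.3 cm to the left of lens 2, so d_o2 = +121.3 cm.
Lens 2 is diverging, so f₂ = −16.6 cm.
Lens 2: 1/d_i2 = 1/f₂ − 1/d_o2 = 1/(-16.6) − 1/(121.3) = -0.06848, so d_i2 = -14.6 cm.
The final image is virtual, 14.6 cm to the left of lens 2 (overall magnification ≈ 0.16).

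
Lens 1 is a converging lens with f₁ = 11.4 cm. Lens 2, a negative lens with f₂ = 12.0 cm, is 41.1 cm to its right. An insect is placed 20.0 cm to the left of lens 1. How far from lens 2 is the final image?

Lens 1: 1/d_i1 = 1/f₁ − 1/d_o1 = 1/(11.4) − 1/(20.0) = 0.03772, so d_i1 = 26.51 cm.
The intermediate image is 26.51 cm to the right of lens 1, which is 41.1 − (26.51) = 14.59 cm to the left of lens 2, so d_o2 = +14.59 cm.
Lens 2 is diverging, so f₂ = −12.0 cm.
Lens 2: 1/d_i2 = 1/f₂ − 1/d_o2 = 1/(-12.0) − 1/(14.59) = -0.1519, so d_i2 = -6.58 cm.
The final image is virtual, 6.58 cm to the left of lens 2 (overall magnification ≈ -0.60).

6.58 cm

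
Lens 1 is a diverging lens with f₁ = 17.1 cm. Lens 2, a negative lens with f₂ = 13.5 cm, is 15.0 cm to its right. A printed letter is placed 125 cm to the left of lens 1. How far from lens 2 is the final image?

9.31 cm

Lens 1 is diverging, so f₁ = −17.1 cm.
Lens 1: 1/d_i1 = 1/f₁ − 1/d_o1 = 1/(-17.1) − 1/(125) = -0.06648, so d_i1 = -15.04 cm.
The intermediate image is 15.04 cm to the left of lens 1 (virtual), which is 15.0 − (-15.04) = 30.04 cm to the left of lens 2, so d_o2 = +30.04 cm.
Lens 2 is diverging, so f₂ = −13.5 cm.
Lens 2: 1/d_i2 = 1/f₂ − 1/d_o2 = 1/(-13.5) − 1/(30.04) = -0.1074, so d_i2 = -9.31 cm.
The final image is virtual, 9.31 cm to the left of lens 2 (overall magnification ≈ 0.037).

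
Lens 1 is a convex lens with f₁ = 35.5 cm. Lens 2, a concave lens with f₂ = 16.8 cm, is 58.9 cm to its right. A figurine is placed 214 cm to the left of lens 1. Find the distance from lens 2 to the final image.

Lens 1: 1/d_i1 = 1/f₁ − 1/d_o1 = 1/(35.5) − 1/(214) = 0.02350, so d_i1 = 42.56 cm.
The intermediate image is 42.56 cm to the right of lens 1, which is 58.9 − (42.56) = 16.34 cm to the left of lens 2, so d_o2 = +16.34 cm.
Lens 2 is diverging, so f₂ = −16.8 cm.
Lens 2: 1/d_i2 = 1/f₂ − 1/d_o2 = 1/(-16.8) − 1/(16.34) = -0.1207, so d_i2 = -8.28 cm.
The final image is virtual, 8.28 cm to the left of lens 2 (overall magnification ≈ -0.10).

8.28 cm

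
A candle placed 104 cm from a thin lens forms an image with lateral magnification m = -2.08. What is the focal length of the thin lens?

f = 70.2 cm (converging)

m = −d_i/d_o ⇒ d_i = −m·d_o = −(-2.08)·(104) = 216.3 cm.
1/f = 1/d_o + 1/d_i = 1/(104) + 1/(216.3) = 0.01424, so f = 70.2 cm.
Since f is positive, the thin lens is converging.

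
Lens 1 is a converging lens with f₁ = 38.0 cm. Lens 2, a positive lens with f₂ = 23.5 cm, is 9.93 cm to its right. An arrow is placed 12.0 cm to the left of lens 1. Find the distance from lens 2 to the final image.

163 cm

Lens 1: 1/d_i1 = 1/f₁ − 1/d_o1 = 1/(38.0) − 1/(12.0) = -0.05702, so d_i1 = -17.54 cm.
The intermediate image is 17.54 cm to the left of lens 1 (virtual), which is 9.93 − (-17.54) = 27.47 cm to the left of lens 2, so d_o2 = +27.47 cm.
Lens 2: 1/d_i2 = 1/f₂ − 1/d_o2 = 1/(23.5) − 1/(27.47) = 0.006150, so d_i2 = 163 cm.
The final image is real, 163 cm to the right of lens 2 (overall magnification ≈ -8.7).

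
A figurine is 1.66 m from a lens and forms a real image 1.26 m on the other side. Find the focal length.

Real image ⇒ d_i = +1.26 m.
1/f = 1/d_o + 1/d_i = 1/(1.66) + 1/(1.26) = 1.396, so f = 0.716 m.
Since f is positive, the lens is converging.

f = 0.716 m (converging)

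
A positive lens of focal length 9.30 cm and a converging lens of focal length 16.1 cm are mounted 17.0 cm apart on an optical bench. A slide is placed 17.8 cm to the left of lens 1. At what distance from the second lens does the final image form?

2.15 cm

Lens 1: 1/d_i1 = 1/f₁ − 1/d_o1 = 1/(9.30) − 1/(17.8) = 0.05135, so d_i1 = 19.48 cm.
The intermediate image is 19.48 cm to the right of lens 1, which lies 2.480 cm to the right of lens 2 — a virtual object — so d_o2 = −2.480 cm.
Lens 2: 1/d_i2 = 1/f₂ − 1/d_o2 = 1/(16.1) − 1/(-2.480) = 0.4653, so d_i2 = 2.15 cm.
The final image is real, 2.15 cm to the right of lens 2 (overall magnification ≈ -0.95).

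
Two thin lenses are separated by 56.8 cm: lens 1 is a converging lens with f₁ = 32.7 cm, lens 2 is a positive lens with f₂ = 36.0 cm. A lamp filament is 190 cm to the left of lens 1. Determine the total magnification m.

Lens 1: 1/d_i1 = 1/(32.7) − 1/(190) = 0.02532, so d_i1 = 39.50 cm; m₁ = −d_i1/d_o1 = -0.2079.
d_o2 = 56.8 − (39.50) = 17.30 cm.
Lens 2: 1/d_i2 = 1/(36.0) − 1/(17.30) = -0.03003, so d_i2 = -33.30 cm; m₂ = −d_i2/d_o2 = +1.925.
m = m₁·m₂ = (-0.2079)(+1.925) = -0.400.

m = -0.400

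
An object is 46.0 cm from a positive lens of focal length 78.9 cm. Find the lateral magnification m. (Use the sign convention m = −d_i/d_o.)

m = +2.40

1/d_i = 1/f − 1/d_o = 1/(78.90) − 1/(46.0) = -0.009065, so d_i = -110.3 cm.
m = −d_i/d_o = −(-110.3)/(46.0) = +2.40.
The image is virtual, upright and enlarged, on the same side as the object.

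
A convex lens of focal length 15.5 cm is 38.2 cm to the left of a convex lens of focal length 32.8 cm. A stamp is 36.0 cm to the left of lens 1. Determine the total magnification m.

Lens 1: 1/d_i1 = 1/(15.5) − 1/(36.0) = 0.03674, so d_i1 = 27.22 cm; m₁ = −d_i1/d_o1 = -0.7561.
d_o2 = 38.2 − (27.22) = 10.98 cm.
Lens 2: 1/d_i2 = 1/(32.8) − 1/(10.98) = -0.06059, so d_i2 = -16.51 cm; m₂ = −d_i2/d_o2 = +1.503.
m = m₁·m₂ = (-0.7561)(+1.503) = -1.14.

m = -1.14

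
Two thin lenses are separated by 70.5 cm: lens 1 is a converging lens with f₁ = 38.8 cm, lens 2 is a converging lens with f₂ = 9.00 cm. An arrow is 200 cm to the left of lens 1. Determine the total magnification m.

Lens 1: 1/d_i1 = 1/(38.8) − 1/(200) = 0.02077, so d_i1 = 48.14 cm; m₁ = −d_i1/d_o1 = -0.2407.
d_o2 = 70.5 − (48.14) = 22.36 cm.
Lens 2: 1/d_i2 = 1/(9.00) − 1/(22.36) = 0.06639, so d_i2 = 15.06 cm; m₂ = −d_i2/d_o2 = -0.6737.
m = m₁·m₂ = (-0.2407)(-0.6737) = +0.162.

m = +0.162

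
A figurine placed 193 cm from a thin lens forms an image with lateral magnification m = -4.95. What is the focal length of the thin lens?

m = −d_i/d_o ⇒ d_i = −m·d_o = −(-4.95)·(193) = 955.4 cm.
1/f = 1/d_o + 1/d_i = 1/(193) + 1/(955.4) = 0.006228, so f = 161 cm.
Since f is positive, the thin lens is converging.

f = 161 cm (converging)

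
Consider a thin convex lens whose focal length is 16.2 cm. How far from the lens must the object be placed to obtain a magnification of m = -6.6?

m = −d_i/d_o ⇒ d_i = −m·d_o.
1/f = 1/d_o + 1/d_i = 1/d_o − 1/(m·d_o) = (1 − 1/m)/d_o, so d_o = f(1 − 1/m) = (16.20)(1 − 1/(-6.6)) = 18.7 cm.

18.7 cm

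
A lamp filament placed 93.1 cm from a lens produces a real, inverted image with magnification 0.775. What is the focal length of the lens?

m = −d_i/d_o ⇒ d_i = −m·d_o = −(-0.775)·(93.1) = 72.15 cm.
1/f = 1/d_o + 1/d_i = 1/(93.1) + 1/(72.15) = 0.02460, so f = 40.6 cm.
Since f is positive, the lens is converging.

f = 40.6 cm (converging)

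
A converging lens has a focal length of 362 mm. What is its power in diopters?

f = 36.2 cm = 0.362 m.
P = 1/f = 1/(0.362 m) = +2.76 D.

P = +2.76 D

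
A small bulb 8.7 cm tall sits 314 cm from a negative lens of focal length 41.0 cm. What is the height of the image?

For a negative lens, f = -41.0 cm.
1/d_i = 1/f − 1/d_o = 1/(-41.00) − 1/(314) = -0.02757, so d_i = -36.26 cm.
m = −d_i/d_o = +0.1155.
|h_i| = |m|·h_o = 0.1155 × 8.7 = 1.00 cm. The image is virtual, upright and reduced, on the same side as the object.

1.00 cm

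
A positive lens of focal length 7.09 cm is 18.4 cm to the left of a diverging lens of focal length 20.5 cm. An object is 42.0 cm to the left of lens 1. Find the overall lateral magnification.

m = -0.137

Lens 1: 1/d_i1 = 1/(7.09) − 1/(42.0) = 0.1172, so d_i1 = 8.530 cm; m₁ = −d_i1/d_o1 = -0.2031.
d_o2 = 18.4 − (8.530) = 9.870 cm.
f₂ = −20.5 cm (diverging).
Lens 2: 1/d_i2 = 1/(-20.5) − 1/(9.870) = -0.1501, so d_i2 = -6.662 cm; m₂ = −d_i2/d_o2 = +0.6750.
m = m₁·m₂ = (-0.2031)(+0.6750) = -0.137.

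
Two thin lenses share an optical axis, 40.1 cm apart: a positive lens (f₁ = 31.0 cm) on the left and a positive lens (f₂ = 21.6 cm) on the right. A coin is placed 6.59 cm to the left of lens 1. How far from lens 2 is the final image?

39.0 cm

Lens 1: 1/d_i1 = 1/f₁ − 1/d_o1 = 1/(31.0) − 1/(6.59) = -0.1195, so d_i1 = -8.369 cm.
The intermediate image is 8.369 cm to the left of lens 1 (virtual), which is 40.1 − (-8.369) = 48.47 cm to the left of lens 2, so d_o2 = +48.47 cm.
Lens 2: 1/d_i2 = 1/f₂ − 1/d_o2 = 1/(21.6) − 1/(48.47) = 0.02566, so d_i2 = 39.0 cm.
The final image is real, 39.0 cm to the right of lens 2 (overall magnification ≈ -1.0).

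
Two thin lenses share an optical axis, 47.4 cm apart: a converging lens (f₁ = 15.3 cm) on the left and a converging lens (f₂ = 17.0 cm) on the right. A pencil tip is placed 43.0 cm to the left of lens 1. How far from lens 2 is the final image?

Lens 1: 1/d_i1 = 1/f₁ − 1/d_o1 = 1/(15.3) − 1/(43.0) = 0.04210, so d_i1 = 23.75 cm.
The intermediate image is 23.75 cm to the right of lens 1, which is 47.4 − (23.75) = 23.65 cm to the left of lens 2, so d_o2 = +23.65 cm.
Lens 2: 1/d_i2 = 1/f₂ − 1/d_o2 = 1/(17.0) − 1/(23.65) = 0.01654, so d_i2 = 60.5 cm.
The final image is real, 60.5 cm to the right of lens 2 (overall magnification ≈ 1.4).

60.5 cm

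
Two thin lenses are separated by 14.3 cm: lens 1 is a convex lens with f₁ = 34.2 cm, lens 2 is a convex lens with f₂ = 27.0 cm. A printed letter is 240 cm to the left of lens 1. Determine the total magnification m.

Lens 1: 1/d_i1 = 1/(34.2) − 1/(240) = 0.02507, so d_i1 = 39.88 cm; m₁ = −d_i1/d_o1 = -0.1662.
d_o2 = 14.3 − (39.88) = -25.58 cm (virtual object).
Lens 2: 1/d_i2 = 1/(27.0) − 1/(-25.58) = 0.07613, so d_i2 = 13.14 cm; m₂ = −d_i2/d_o2 = +0.5135.
m = m₁·m₂ = (-0.1662)(+0.5135) = -0.0853.

m = -0.0853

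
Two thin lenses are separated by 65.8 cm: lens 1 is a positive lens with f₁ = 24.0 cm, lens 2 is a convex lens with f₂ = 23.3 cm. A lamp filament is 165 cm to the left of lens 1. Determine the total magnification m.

m = +0.275

Lens 1: 1/d_i1 = 1/(24.0) − 1/(165) = 0.03561, so d_i1 = 28.09 cm; m₁ = −d_i1/d_o1 = -0.1702.
d_o2 = 65.8 − (28.09) = 37.71 cm.
Lens 2: 1/d_i2 = 1/(23.3) − 1/(37.71) = 0.01640, so d_i2 = 60.97 cm; m₂ = −d_i2/d_o2 = -1.617.
m = m₁·m₂ = (-0.1702)(-1.617) = +0.275.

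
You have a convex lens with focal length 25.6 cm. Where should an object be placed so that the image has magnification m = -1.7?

m = −d_i/d_o ⇒ d_i = −m·d_o.
1/f = 1/d_o + 1/d_i = 1/d_o − 1/(m·d_o) = (1 − 1/m)/d_o, so d_o = f(1 − 1/m) = (25.60)(1 − 1/(-1.7)) = 40.7 cm.

40.7 cm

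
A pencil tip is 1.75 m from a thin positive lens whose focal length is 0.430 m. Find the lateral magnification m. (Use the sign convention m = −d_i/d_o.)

1/d_i = 1/f − 1/d_o = 1/(0.4300) − 1/(1.75) = 1.754, so d_i = 0.5701 m.
m = −d_i/d_o = −(0.5701)/(1.75) = -0.326.
The image is real, inverted and reduced, on the far side of the lens.

m = -0.326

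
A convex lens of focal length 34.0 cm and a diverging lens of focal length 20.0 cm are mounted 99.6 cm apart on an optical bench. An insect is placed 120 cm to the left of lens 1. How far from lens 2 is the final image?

Lens 1: 1/d_i1 = 1/f₁ − 1/d_o1 = 1/(34.0) − 1/(120) = 0.02108, so d_i1 = 47.44 cm.
The intermediate image is 47.44 cm to the right of lens 1, which is 99.6 − (47.44) = 52.16 cm to the left of lens 2, so d_o2 = +52.16 cm.
Lens 2 is diverging, so f₂ = −20.0 cm.
Lens 2: 1/d_i2 = 1/f₂ − 1/d_o2 = 1/(-20.0) − 1/(52.16) = -0.06917, so d_i2 = -14.5 cm.
The final image is virtual, 14.5 cm to the left of lens 2 (overall magnification ≈ -0.11).

14.5 cm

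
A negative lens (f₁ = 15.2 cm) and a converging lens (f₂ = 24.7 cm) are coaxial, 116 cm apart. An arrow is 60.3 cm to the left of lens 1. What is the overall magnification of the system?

m = -0.0481

f₁ = −15.2 cm (diverging).
Lens 1: 1/d_i1 = 1/(-15.2) − 1/(60.3) = -0.08237, so d_i1 = -12.14 cm; m₁ = −d_i1/d_o1 = +0.2013.
d_o2 = 116 − (-12.14) = 128.1 cm.
Lens 2: 1/d_i2 = 1/(24.7) − 1/(128.1) = 0.03268, so d_i2 = 30.60 cm; m₂ = −d_i2/d_o2 = -0.2389.
m = m₁·m₂ = (+0.2013)(-0.2389) = -0.0481.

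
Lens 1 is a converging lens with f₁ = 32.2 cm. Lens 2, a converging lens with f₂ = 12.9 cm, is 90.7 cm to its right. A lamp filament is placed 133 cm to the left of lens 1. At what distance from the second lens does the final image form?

Lens 1: 1/d_i1 = 1/f₁ − 1/d_o1 = 1/(32.2) − 1/(133) = 0.02354, so d_i1 = 42.49 cm.
The intermediate image is 42.49 cm to the right of lens 1, which is 90.7 − (42.49) = 48.21 cm to the left of lens 2, so d_o2 = +48.21 cm.
Lens 2: 1/d_i2 = 1/f₂ − 1/d_o2 = 1/(12.9) − 1/(48.21) = 0.05678, so d_i2 = 17.6 cm.
The final image is real, 17.6 cm to the right of lens 2 (overall magnification ≈ 0.12).

17.6 cm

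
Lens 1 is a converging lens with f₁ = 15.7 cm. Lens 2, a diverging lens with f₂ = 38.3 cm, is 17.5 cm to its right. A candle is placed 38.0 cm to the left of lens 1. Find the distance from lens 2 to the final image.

12.2 cm

Lens 1: 1/d_i1 = 1/f₁ − 1/d_o1 = 1/(15.7) − 1/(38.0) = 0.03738, so d_i1 = 26.75 cm.
The intermediate image is 26.75 cm to the right of lens 1, which lies 9.250 cm to the right of lens 2 — a virtual object — so d_o2 = −9.250 cm.
Lens 2 is diverging, so f₂ = −38.3 cm.
Lens 2: 1/d_i2 = 1/f₂ − 1/d_o2 = 1/(-38.3) − 1/(-9.250) = 0.08200, so d_i2 = 12.2 cm.
The final image is real, 12.2 cm to the right of lens 2 (overall magnification ≈ -0.93).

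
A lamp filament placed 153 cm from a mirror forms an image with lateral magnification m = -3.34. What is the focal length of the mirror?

f = 118 cm (concave)

m = −d_i/d_o ⇒ d_i = −m·d_o = −(-3.34)·(153) = 511.0 cm.
1/f = 1/d_o + 1/d_i = 1/(153) + 1/(511.0) = 0.008493, so f = 118 cm.
Since f is positive, the mirror is concave.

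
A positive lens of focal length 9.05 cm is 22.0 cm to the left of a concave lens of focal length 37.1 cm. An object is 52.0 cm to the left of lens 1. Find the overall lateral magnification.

Lens 1: 1/d_i1 = 1/(9.05) − 1/(52.0) = 0.09127, so d_i1 = 10.96 cm; m₁ = −d_i1/d_o1 = -0.2108.
d_o2 = 22.0 − (10.96) = 11.04 cm.
f₂ = −37.1 cm (diverging).
Lens 2: 1/d_i2 = 1/(-37.1) − 1/(11.04) = -0.1175, so d_i2 = -8.508 cm; m₂ = −d_i2/d_o2 = +0.7707.
m = m₁·m₂ = (-0.2108)(+0.7707) = -0.162.

m = -0.162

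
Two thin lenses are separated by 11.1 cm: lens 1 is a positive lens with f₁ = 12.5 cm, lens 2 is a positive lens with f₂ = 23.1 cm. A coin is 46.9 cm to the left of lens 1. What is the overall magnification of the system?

Lens 1: 1/d_i1 = 1/(12.5) − 1/(46.9) = 0.05868, so d_i1 = 17.04 cm; m₁ = −d_i1/d_o1 = -0.3633.
d_o2 = 11.1 − (17.04) = -5.940 cm (virtual object).
Lens 2: 1/d_i2 = 1/(23.1) − 1/(-5.940) = 0.2116, so d_i2 = 4.725 cm; m₂ = −d_i2/d_o2 = +0.7955.
m = m₁·m₂ = (-0.3633)(+0.7955) = -0.289.

m = -0.289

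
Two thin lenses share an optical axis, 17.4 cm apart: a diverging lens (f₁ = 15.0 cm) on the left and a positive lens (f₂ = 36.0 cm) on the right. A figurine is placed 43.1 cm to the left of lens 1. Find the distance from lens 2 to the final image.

137 cm

Lens 1 is diverging, so f₁ = −15.0 cm.
Lens 1: 1/d_i1 = 1/f₁ − 1/d_o1 = 1/(-15.0) − 1/(43.1) = -0.08987, so d_i1 = -11.13 cm.
The intermediate image is 11.13 cm to the left of lens 1 (virtual), which is 17.4 − (-11.13) = 28.53 cm to the left of lens 2, so d_o2 = +28.53 cm.
Lens 2: 1/d_i2 = 1/f₂ − 1/d_o2 = 1/(36.0) − 1/(28.53) = -0.007273, so d_i2 = -137 cm.
The final image is virtual, 137 cm to the left of lens 2 (overall magnification ≈ 1.2).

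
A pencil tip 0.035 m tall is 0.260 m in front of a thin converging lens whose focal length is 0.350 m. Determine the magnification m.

1/d_i = 1/f − 1/d_o = 1/(0.3500) − 1/(0.260) = -0.9890, so d_i = -1.011 m.
m = −d_i/d_o = −(-1.011)/(0.260) = +3.89.
The image is virtual, upright and enlarged, on the same side as the object.

m = +3.89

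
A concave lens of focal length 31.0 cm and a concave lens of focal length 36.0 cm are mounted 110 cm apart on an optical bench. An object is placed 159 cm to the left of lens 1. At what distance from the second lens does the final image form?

Lens 1 is diverging, so f₁ = −31.0 cm.
Lens 1: 1/d_i1 = 1/f₁ − 1/d_o1 = 1/(-31.0) − 1/(159) = -0.03855, so d_i1 = -25.94 cm.
The intermediate image is 25.94 cm to the left of lens 1 (virtual), which is 110 − (-25.94) = 135.9 cm to the left of lens 2, so d_o2 = +135.9 cm.
Lens 2 is diverging, so f₂ = −36.0 cm.
Lens 2: 1/d_i2 = 1/f₂ − 1/d_o2 = 1/(-36.0) − 1/(135.9) = -0.03514, so d_i2 = -28.5 cm.
The final image is virtual, 28.5 cm to the left of lens 2 (overall magnification ≈ 0.034).

28.5 cm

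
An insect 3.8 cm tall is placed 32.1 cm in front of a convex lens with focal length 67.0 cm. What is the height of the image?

7.30 cm

1/d_i = 1/f − 1/d_o = 1/(67.00) − 1/(32.1) = -0.01623, so d_i = -61.62 cm.
m = −d_i/d_o = +1.920.
|h_i| = |m|·h_o = 1.920 × 3.8 = 7.30 cm. The image is virtual, upright and enlarged, on the same side as the object.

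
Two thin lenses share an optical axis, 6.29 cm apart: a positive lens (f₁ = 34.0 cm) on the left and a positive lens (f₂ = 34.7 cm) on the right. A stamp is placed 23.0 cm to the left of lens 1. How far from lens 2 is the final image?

Lens 1: 1/d_i1 = 1/f₁ − 1/d_o1 = 1/(34.0) − 1/(23.0) = -0.01407, so d_i1 = -71.09 cm.
The intermediate image is 71.09 cm to the left of lens 1 (virtual), which is 6.29 − (-71.09) = 77.38 cm to the left of lens 2, so d_o2 = +77.38 cm.
Lens 2: 1/d_i2 = 1/f₂ − 1/d_o2 = 1/(34.7) − 1/(77.38) = 0.01590, so d_i2 = 62.9 cm.
The final image is real, 62.9 cm to the right of lens 2 (overall magnification ≈ -2.5).

62.9 cm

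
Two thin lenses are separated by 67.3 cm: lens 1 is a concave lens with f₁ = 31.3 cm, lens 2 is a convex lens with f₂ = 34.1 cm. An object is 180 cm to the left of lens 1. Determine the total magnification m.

f₁ = −31.3 cm (diverging).
Lens 1: 1/d_i1 = 1/(-31.3) − 1/(180) = -0.03750, so d_i1 = -26.66 cm; m₁ = −d_i1/d_o1 = +0.1481.
d_o2 = 67.3 − (-26.66) = 93.96 cm.
Lens 2: 1/d_i2 = 1/(34.1) − 1/(93.96) = 0.01868, so d_i2 = 53.53 cm; m₂ = −d_i2/d_o2 = -0.5697.
m = m₁·m₂ = (+0.1481)(-0.5697) = -0.0844.

m = -0.0844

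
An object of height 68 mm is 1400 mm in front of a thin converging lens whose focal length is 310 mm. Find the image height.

1/d_i = 1/f − 1/d_o = 1/(310.0) − 1/(1400) = 0.002512, so d_i = 398.2 mm.
m = −d_i/d_o = -0.2844.
|h_i| = |m|·h_o = 0.2844 × 68 = 19.3 mm. The image is real, inverted and reduced, on the far side of the lens.

19.3 mm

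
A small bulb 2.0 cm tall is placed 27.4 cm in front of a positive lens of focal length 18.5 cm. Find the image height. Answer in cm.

1/d_i = 1/f − 1/d_o = 1/(18.50) − 1/(27.4) = 0.01756, so d_i = 56.96 cm.
m = −d_i/d_o = -2.079.
|h_i| = |m|·h_o = 2.079 × 2.0 = 4.16 cm. The image is real, inverted and enlarged, on the far side of the lens.

4.16 cm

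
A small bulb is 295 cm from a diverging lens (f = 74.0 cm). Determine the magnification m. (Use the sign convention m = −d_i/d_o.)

m = +0.201

For a diverging lens, f = -74.0 cm.
1/d_i = 1/f − 1/d_o = 1/(-74.00) − 1/(295) = -0.01690, so d_i = -59.16 cm.
m = −d_i/d_o = −(-59.16)/(295) = +0.201.
The image is virtual, upright and reduced, on the same side as the object.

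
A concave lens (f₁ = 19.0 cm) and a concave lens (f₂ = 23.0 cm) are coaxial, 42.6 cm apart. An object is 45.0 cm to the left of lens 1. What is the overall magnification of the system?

m = +0.0865

f₁ = −19.0 cm (diverging).
Lens 1: 1/d_i1 = 1/(-19.0) − 1/(45.0) = -0.07485, so d_i1 = -13.36 cm; m₁ = −d_i1/d_o1 = +0.2969.
d_o2 = 42.6 − (-13.36) = 55.96 cm.
f₂ = −23.0 cm (diverging).
Lens 2: 1/d_i2 = 1/(-23.0) − 1/(55.96) = -0.06135, so d_i2 = -16.30 cm; m₂ = −d_i2/d_o2 = +0.2913.
m = m₁·m₂ = (+0.2969)(+0.2913) = +0.0865.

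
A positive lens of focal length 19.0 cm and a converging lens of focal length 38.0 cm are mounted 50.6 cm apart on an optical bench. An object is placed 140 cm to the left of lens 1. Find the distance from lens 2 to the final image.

Lens 1: 1/d_i1 = 1/f₁ − 1/d_o1 = 1/(19.0) − 1/(140) = 0.04549, so d_i1 = 21.98 cm.
The intermediate image is 21.98 cm to the right of lens 1, which is 50.6 − (21.98) = 28.62 cm to the left of lens 2, so d_o2 = +28.62 cm.
Lens 2: 1/d_i2 = 1/f₂ − 1/d_o2 = 1/(38.0) − 1/(28.62) = -0.008625, so d_i2 = -116 cm.
The final image is virtual, 116 cm to the left of lens 2 (overall magnification ≈ -0.64).

116 cm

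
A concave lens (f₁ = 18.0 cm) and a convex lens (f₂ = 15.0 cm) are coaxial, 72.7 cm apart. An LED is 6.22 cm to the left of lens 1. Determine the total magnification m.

f₁ = −18.0 cm (diverging).
Lens 1: 1/d_i1 = 1/(-18.0) − 1/(6.22) = -0.2163, so d_i1 = -4.623 cm; m₁ = −d_i1/d_o1 = +0.7432.
d_o2 = 72.7 − (-4.623) = 77.32 cm.
Lens 2: 1/d_i2 = 1/(15.0) − 1/(77.32) = 0.05373, so d_i2 = 18.61 cm; m₂ = −d_i2/d_o2 = -0.2407.
m = m₁·m₂ = (+0.7432)(-0.2407) = -0.179.

m = -0.179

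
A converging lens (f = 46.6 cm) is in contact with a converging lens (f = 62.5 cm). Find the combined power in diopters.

P = +3.75 D

P₁ = 1/f₁ = 1/(0.466 m) = +2.146 D; P₂ = 1/f₂ = 1/(0.625 m) = +1.600 D.
For thin lenses in contact, P = P₁ + P₂ = (+2.146) + (+1.600) = +3.75 D.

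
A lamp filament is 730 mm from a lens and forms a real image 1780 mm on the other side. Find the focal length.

Real image ⇒ d_i = +1780 mm.
1/f = 1/d_o + 1/d_i = 1/(730) + 1/(1780) = 0.001932, so f = 518 mm.
Since f is positive, the lens is converging.

f = 518 mm (converging)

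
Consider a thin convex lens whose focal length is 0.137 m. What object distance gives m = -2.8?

0.186 m

m = −d_i/d_o ⇒ d_i = −m·d_o.
1/f = 1/d_o + 1/d_i = 1/d_o − 1/(m·d_o) = (1 − 1/m)/d_o, so d_o = f(1 − 1/m) = (0.1370)(1 − 1/(-2.8)) = 0.186 m.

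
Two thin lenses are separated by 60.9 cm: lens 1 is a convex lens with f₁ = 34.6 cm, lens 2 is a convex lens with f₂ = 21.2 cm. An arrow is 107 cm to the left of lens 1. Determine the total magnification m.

Lens 1: 1/d_i1 = 1/(34.6) − 1/(107) = 0.01956, so d_i1 = 51.14 cm; m₁ = −d_i1/d_o1 = -0.4779.
d_o2 = 60.9 − (51.14) = 9.760 cm.
Lens 2: 1/d_i2 = 1/(21.2) − 1/(9.760) = -0.05529, so d_i2 = -18.09 cm; m₂ = −d_i2/d_o2 = +1.853.
m = m₁·m₂ = (-0.4779)(+1.853) = -0.886.

m = -0.886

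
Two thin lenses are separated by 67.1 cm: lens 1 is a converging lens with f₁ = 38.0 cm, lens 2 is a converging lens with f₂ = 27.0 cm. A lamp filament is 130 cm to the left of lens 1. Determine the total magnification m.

m = -0.820

Lens 1: 1/d_i1 = 1/(38.0) − 1/(130) = 0.01862, so d_i1 = 53.70 cm; m₁ = −d_i1/d_o1 = -0.4131.
d_o2 = 67.1 − (53.70) = 13.40 cm.
Lens 2: 1/d_i2 = 1/(27.0) − 1/(13.40) = -0.03759, so d_i2 = -26.60 cm; m₂ = −d_i2/d_o2 = +1.985.
m = m₁·m₂ = (-0.4131)(+1.985) = -0.820.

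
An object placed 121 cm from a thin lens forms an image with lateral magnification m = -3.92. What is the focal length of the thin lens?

m = −d_i/d_o ⇒ d_i = −m·d_o = −(-3.92)·(121) = 474.3 cm.
1/f = 1/d_o + 1/d_i = 1/(121) + 1/(474.3) = 0.01037, so f = 96.4 cm.
Since f is positive, the thin lens is converging.

f = 96.4 cm (converging)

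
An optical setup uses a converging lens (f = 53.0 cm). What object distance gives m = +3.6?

m = −d_i/d_o ⇒ d_i = −m·d_o.
1/f = 1/d_o + 1/d_i = 1/d_o − 1/(m·d_o) = (1 − 1/m)/d_o, so d_o = f(1 − 1/m) = (53.00)(1 − 1/(+3.6)) = 38.3 cm.

38.3 cm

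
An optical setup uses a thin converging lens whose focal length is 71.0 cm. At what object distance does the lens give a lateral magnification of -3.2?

93.2 cm

m = −d_i/d_o ⇒ d_i = −m·d_o.
1/f = 1/d_o + 1/d_i = 1/d_o − 1/(m·d_o) = (1 − 1/m)/d_o, so d_o = f(1 − 1/m) = (71.00)(1 − 1/(-3.2)) = 93.2 cm.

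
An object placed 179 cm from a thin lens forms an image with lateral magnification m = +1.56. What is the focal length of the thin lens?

m = −d_i/d_o ⇒ d_i = −m·d_o = −(+1.56)·(179) = -279.2 cm.
1/f = 1/d_o + 1/d_i = 1/(179) + 1/(-279.2) = 0.002005, so f = 499 cm.
Since f is positive, the thin lens is converging.

f = 499 cm (converging)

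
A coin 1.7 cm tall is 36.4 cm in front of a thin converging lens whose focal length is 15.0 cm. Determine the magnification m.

m = -0.701

1/d_i = 1/f − 1/d_o = 1/(15.00) − 1/(36.4) = 0.03919, so d_i = 25.51 cm.
m = −d_i/d_o = −(25.51)/(36.4) = -0.701.
The image is real, inverted and reduced, on the far side of the lens.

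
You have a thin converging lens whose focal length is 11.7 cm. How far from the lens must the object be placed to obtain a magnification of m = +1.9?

m = −d_i/d_o ⇒ d_i = −m·d_o.
1/f = 1/d_o + 1/d_i = 1/d_o − 1/(m·d_o) = (1 − 1/m)/d_o, so d_o = f(1 − 1/m) = (11.70)(1 − 1/(+1.9)) = 5.54 cm.

5.54 cm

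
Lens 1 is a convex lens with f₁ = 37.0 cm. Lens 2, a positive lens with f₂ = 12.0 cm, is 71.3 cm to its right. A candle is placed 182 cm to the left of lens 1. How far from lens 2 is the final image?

Lens 1: 1/d_i1 = 1/f₁ − 1/d_o1 = 1/(37.0) − 1/(182) = 0.02153, so d_i1 = 46.44 cm.
The intermediate image is 46.44 cm to the right of lens 1, which is 71.3 − (46.44) = 24.86 cm to the left of lens 2, so d_o2 = +24.86 cm.
Lens 2: 1/d_i2 = 1/f₂ − 1/d_o2 = 1/(12.0) − 1/(24.86) = 0.04311, so d_i2 = 23.2 cm.
The final image is real, 23.2 cm to the right of lens 2 (overall magnification ≈ 0.24).

23.2 cm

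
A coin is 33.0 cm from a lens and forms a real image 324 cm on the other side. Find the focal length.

f = 29.9 cm (converging)

Real image ⇒ d_i = +324 cm.
1/f = 1/d_o + 1/d_i = 1/(33.0) + 1/(324) = 0.03339, so f = 29.9 cm.
Since f is positive, the lens is converging.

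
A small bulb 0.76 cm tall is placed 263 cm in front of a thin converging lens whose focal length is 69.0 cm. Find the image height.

0.270 cm

1/d_i = 1/f − 1/d_o = 1/(69.00) − 1/(263) = 0.01069, so d_i = 93.54 cm.
m = −d_i/d_o = -0.3557.
|h_i| = |m|·h_o = 0.3557 × 0.76 = 0.270 cm. The image is real, inverted and reduced, on the far side of the lens.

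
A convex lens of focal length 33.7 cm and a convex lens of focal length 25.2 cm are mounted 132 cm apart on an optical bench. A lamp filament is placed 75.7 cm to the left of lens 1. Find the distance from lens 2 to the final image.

Lens 1: 1/d_i1 = 1/f₁ − 1/d_o1 = 1/(33.7) − 1/(75.7) = 0.01646, so d_i1 = 60.74 cm.
The intermediate image is 60.74 cm to the right of lens 1, which is 132 − (60.74) = 71.26 cm to the left of lens 2, so d_o2 = +71.26 cm.
Lens 2: 1/d_i2 = 1/f₂ − 1/d_o2 = 1/(25.2) − 1/(71.26) = 0.02565, so d_i2 = 39.0 cm.
The final image is real, 39.0 cm to the right of lens 2 (overall magnification ≈ 0.44).

39.0 cm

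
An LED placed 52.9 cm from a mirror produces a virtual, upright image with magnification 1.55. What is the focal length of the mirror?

f = 149 cm (concave)

m = −d_i/d_o ⇒ d_i = −m·d_o = −(+1.55)·(52.9) = -82.00 cm.
1/f = 1/d_o + 1/d_i = 1/(52.9) + 1/(-82.00) = 0.006708, so f = 149 cm.
Since f is positive, the mirror is concave.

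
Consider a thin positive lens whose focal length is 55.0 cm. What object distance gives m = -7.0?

m = −d_i/d_o ⇒ d_i = −m·d_o.
1/f = 1/d_o + 1/d_i = 1/d_o − 1/(m·d_o) = (1 − 1/m)/d_o, so d_o = f(1 − 1/m) = (55.00)(1 − 1/(-7.0)) = 62.9 cm.

62.9 cm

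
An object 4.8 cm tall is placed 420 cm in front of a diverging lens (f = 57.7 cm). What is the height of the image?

For a diverging lens, f = -57.7 cm.
1/d_i = 1/f − 1/d_o = 1/(-57.70) − 1/(420) = -0.01971, so d_i = -50.73 cm.
m = −d_i/d_o = +0.1208.
|h_i| = |m|·h_o = 0.1208 × 4.8 = 0.580 cm. The image is virtual, upright and reduced, on the same side as the object.

0.580 cm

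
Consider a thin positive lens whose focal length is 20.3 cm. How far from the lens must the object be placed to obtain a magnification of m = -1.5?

33.8 cm

m = −d_i/d_o ⇒ d_i = −m·d_o.
1/f = 1/d_o + 1/d_i = 1/d_o − 1/(m·d_o) = (1 − 1/m)/d_o, so d_o = f(1 − 1/m) = (20.30)(1 − 1/(-1.5)) = 33.8 cm.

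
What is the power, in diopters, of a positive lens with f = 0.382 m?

P = +2.62 D

P = 1/f = 1/(0.382 m) = +2.62 D.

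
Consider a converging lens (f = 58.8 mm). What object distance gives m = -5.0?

m = −d_i/d_o ⇒ d_i = −m·d_o.
1/f = 1/d_o + 1/d_i = 1/d_o − 1/(m·d_o) = (1 − 1/m)/d_o, so d_o = f(1 − 1/m) = (58.80)(1 − 1/(-5.0)) = 70.6 mm.

70.6 mm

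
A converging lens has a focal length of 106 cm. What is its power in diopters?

P = +0.943 D

f = 106 cm = 1.06 m.
P = 1/f = 1/(1.06 m) = +0.943 D.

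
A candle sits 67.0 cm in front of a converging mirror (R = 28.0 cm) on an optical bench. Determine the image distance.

17.7 cm

f = R/2 = 28.0/2 = 14.00 cm.
Mirror equation: 1/d_i = 1/f − 1/d_o = 1/(14.00) − 1/(67.0) = 0.07143 − 0.01493 = 0.05650, so d_i = 17.7 cm.
The image is real, inverted and reduced, in front of the mirror.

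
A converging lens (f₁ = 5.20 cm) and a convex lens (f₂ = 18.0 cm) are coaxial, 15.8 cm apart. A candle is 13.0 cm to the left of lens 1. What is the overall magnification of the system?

Lens 1: 1/d_i1 = 1/(5.20) − 1/(13.0) = 0.1154, so d_i1 = 8.667 cm; m₁ = −d_i1/d_o1 = -0.6667.
d_o2 = 15.8 − (8.667) = 7.133 cm.
Lens 2: 1/d_i2 = 1/(18.0) − 1/(7.133) = -0.08464, so d_i2 = -11.82 cm; m₂ = −d_i2/d_o2 = +1.656.
m = m₁·m₂ = (-0.6667)(+1.656) = -1.10.

m = -1.10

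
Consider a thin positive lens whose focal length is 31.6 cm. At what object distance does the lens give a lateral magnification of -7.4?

m = −d_i/d_o ⇒ d_i = −m·d_o.
1/f = 1/d_o + 1/d_i = 1/d_o − 1/(m·d_o) = (1 − 1/m)/d_o, so d_o = f(1 − 1/m) = (31.60)(1 − 1/(-7.4)) = 35.9 cm.

35.9 cm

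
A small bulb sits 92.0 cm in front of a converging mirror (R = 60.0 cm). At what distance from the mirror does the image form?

44.5 cm

f = R/2 = 60.0/2 = 30.00 cm.
Mirror equation: 1/d_i = 1/f − 1/d_o = 1/(30.00) − 1/(92.0) = 0.03333 − 0.01087 = 0.02246, so d_i = 44.5 cm.
The image is real, inverted and reduced, in front of the mirror.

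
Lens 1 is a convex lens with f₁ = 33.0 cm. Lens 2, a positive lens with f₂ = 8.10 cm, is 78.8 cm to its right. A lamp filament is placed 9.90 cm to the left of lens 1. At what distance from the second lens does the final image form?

Lens 1: 1/d_i1 = 1/f₁ − 1/d_o1 = 1/(33.0) − 1/(9.90) = -0.07071, so d_i1 = -14.14 cm.
The intermediate image is 14.14 cm to the left of lens 1 (virtual), which is 78.8 − (-14.14) = 92.94 cm to the left of lens 2, so d_o2 = +92.94 cm.
Lens 2: 1/d_i2 = 1/f₂ − 1/d_o2 = 1/(8.10) − 1/(92.94) = 0.1127, so d_i2 = 8.87 cm.
The final image is real, 8.87 cm to the right of lens 2 (overall magnification ≈ -0.14).

8.87 cm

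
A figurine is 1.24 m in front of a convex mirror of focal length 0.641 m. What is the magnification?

m = +0.341

For a convex mirror, f = -0.641 m.
1/d_i = 1/f − 1/d_o = 1/(-0.6410) − 1/(1.24) = -2.367, so d_i = -0.4226 m.
m = −d_i/d_o = −(-0.4226)/(1.24) = +0.341.
The image is virtual, upright and reduced, behind the mirror.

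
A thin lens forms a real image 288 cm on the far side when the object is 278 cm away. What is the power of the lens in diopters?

P = +0.707 D

d_i = +288 cm.
1/f = 1/d_o + 1/d_i = 1/(278) + 1/(288) = 0.007069 cm⁻¹.
f = 141.5 cm = 1.415 m, so P = 1/f = +0.707 D.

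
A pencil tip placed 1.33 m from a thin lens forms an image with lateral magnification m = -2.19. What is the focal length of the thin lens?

f = 0.913 m (converging)

m = −d_i/d_o ⇒ d_i = −m·d_o = −(-2.19)·(1.33) = 2.913 m.
1/f = 1/d_o + 1/d_i = 1/(1.33) + 1/(2.913) = 1.095, so f = 0.913 m.
Since f is positive, the thin lens is converging.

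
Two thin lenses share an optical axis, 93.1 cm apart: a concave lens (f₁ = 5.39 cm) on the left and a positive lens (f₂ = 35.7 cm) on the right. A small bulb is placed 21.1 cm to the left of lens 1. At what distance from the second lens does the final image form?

56.4 cm

Lens 1 is diverging, so f₁ = −5.39 cm.
Lens 1: 1/d_i1 = 1/f₁ − 1/d_o1 = 1/(-5.39) − 1/(21.1) = -0.2329, so d_i1 = -4.293 cm.
The intermediate image is 4.293 cm to the left of lens 1 (virtual), which is 93.1 − (-4.293) = 97.39 cm to the left of lens 2, so d_o2 = +97.39 cm.
Lens 2: 1/d_i2 = 1/f₂ − 1/d_o2 = 1/(35.7) − 1/(97.39) = 0.01774, so d_i2 = 56.4 cm.
The final image is real, 56.4 cm to the right of lens 2 (overall magnification ≈ -0.12).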